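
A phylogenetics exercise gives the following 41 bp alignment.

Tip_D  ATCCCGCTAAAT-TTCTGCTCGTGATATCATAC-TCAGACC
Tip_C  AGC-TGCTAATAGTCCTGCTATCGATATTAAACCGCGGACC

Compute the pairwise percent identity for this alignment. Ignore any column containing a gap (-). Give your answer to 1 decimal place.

68.4%

Excluding the 3 gap columns leaves 38 comparable sites.
Mismatches occur at site 2 (T↔G), site 5 (C↔T), site 11 (A↔T), site 12 (T↔A), site 15 (T↔C), site 21 (C↔A), site 22 (G↔T), site 23 (T↔C), site 29 (C↔T), site 31 (T↔A), site 35 (T↔G), site 37 (A↔G).
26 of the 38 comparable sites match, so the percent identity is 26/38 × 100 = 68.4%.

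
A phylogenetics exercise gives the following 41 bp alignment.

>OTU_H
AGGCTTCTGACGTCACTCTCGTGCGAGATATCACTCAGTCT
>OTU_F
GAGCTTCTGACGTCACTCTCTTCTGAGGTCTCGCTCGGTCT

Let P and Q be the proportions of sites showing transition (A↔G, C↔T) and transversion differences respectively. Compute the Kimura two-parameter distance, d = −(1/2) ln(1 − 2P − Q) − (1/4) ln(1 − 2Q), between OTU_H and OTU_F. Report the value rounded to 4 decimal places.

0.2673

The sequences differ at positions 1 (A/G, transition), 2 (G/A, transition), 21 (G/T, transversion), 23 (G/C, transversion), 24 (C/T, transition), 28 (A/G, transition), 30 (A/C, transversion), 33 (A/G, transition), 37 (A/G, transition).
Of the 9 differences, 6 transitions and 3 transversions over 41 sites: P = 6/41 = 0.146341, Q = 3/41 = 0.073171.
d = −0.5·ln(0.634147) − 0.25·ln(0.853658) = −0.5·(-0.455474) − 0.25·(-0.158225) = 0.2673.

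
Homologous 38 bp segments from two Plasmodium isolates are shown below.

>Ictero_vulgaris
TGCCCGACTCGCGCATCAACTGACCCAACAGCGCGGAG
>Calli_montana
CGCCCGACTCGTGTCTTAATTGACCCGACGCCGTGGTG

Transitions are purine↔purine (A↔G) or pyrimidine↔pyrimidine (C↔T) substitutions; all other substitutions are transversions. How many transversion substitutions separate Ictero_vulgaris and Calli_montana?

3

The sequences differ at positions 1 (T/C, transition), 12 (C/T, transition), 14 (C/T, transition), 15 (A/C, transversion), 17 (C/T, transition), 20 (C/T, transition), 27 (A/G, transition), 30 (A/G, transition), 31 (G/C, transversion), 34 (C/T, transition), 37 (A/T, transversion).
Of the 11 differences, 8 transitions and 3 transversions, so the answer is 3.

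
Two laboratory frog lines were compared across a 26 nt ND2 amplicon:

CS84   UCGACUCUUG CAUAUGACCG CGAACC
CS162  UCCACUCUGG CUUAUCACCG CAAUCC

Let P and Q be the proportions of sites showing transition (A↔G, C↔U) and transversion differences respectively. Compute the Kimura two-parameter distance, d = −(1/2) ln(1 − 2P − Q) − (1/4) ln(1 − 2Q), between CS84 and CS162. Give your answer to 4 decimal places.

0.2782

Mismatches occur at site 3 (G/C, transversion), site 9 (U/G, transversion), site 12 (A/U, transversion), site 16 (G/C, transversion), site 22 (G/A, transition), site 24 (A/U, transversion).
Of the 6 differences, 1 transition and 5 transversions over 26 sites: P = 1/26 = 0.038462, Q = 5/26 = 0.192308.
d = −0.5·ln(0.730768) − 0.25·ln(0.615384) = −0.5·(-0.313659) − 0.25·(-0.485509) = 0.2782.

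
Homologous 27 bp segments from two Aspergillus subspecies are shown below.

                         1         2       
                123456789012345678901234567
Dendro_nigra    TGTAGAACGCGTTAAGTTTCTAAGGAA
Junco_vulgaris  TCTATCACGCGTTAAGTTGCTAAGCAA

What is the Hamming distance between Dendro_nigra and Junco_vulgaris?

The sequences differ at positions 2 (G/C), 5 (G/T), 6 (A/C), 19 (T/G), 25 (G/C).
That gives 5 mismatches out of 27 aligned sites, so the Hamming distance is 5.

5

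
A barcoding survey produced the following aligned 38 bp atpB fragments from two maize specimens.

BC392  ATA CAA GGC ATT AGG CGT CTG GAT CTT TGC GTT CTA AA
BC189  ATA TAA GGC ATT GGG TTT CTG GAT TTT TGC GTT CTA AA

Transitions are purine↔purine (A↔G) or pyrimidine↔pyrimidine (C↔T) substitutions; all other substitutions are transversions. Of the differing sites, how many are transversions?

Differing sites — 4:C/T (Ti); 13:A/G (Ti); 16:C/T (Ti); 17:G/T (Tv); 25:C/T (Ti).
Of the 5 differences, 4 transitions and 1 transversion, so the answer is 1.

1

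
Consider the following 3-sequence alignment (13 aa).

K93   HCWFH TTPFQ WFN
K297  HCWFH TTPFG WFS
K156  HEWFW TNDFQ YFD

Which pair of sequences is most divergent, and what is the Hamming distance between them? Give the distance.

Pairwise Hamming distances:
  K93 vs K297: 2
  K93 vs K156: 6
  K297 vs K156: 7
The largest is 7, between K297 and K156.

7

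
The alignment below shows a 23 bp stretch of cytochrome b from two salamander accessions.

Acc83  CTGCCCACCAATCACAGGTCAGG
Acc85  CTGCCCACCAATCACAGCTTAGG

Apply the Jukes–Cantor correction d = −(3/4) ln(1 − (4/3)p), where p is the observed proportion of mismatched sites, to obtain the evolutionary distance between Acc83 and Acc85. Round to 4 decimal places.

0.0924

The sequences differ at positions 18 (G/C), 20 (C/T).
p = 2/23 = 0.086957.
d = −0.75 · ln(1 − (4/3)·0.086957) = −0.75 · ln(0.884057) = −0.75 · (-0.123234) = 0.0924.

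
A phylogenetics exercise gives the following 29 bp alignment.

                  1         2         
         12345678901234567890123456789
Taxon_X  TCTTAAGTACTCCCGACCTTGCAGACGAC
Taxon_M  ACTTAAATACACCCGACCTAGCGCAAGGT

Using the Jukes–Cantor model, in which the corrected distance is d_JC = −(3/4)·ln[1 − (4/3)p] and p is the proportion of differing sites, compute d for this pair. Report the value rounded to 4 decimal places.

Differing sites — 1:T/A; 7:G/A; 11:T/A; 20:T/A; 23:A/G; 24:G/C; 26:C/A; 28:A/G; 29:C/T.
p = 9/29 = 0.310345.
d = −0.75 · ln(1 − (4/3)·0.310345) = −0.75 · ln(0.586207) = −0.75 · (-0.534082) = 0.4006.

0.4006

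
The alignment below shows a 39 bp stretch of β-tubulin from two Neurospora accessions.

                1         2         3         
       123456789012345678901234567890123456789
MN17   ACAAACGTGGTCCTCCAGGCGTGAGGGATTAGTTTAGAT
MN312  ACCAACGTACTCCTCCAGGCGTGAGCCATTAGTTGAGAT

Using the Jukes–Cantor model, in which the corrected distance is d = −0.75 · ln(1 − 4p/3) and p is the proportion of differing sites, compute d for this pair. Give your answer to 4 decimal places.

The sequences differ at positions 3 (A/C), 9 (G/A), 10 (G/C), 26 (G/C), 27 (G/C), 35 (T/G).
p = 6/39 = 0.153846.
d = −0.75 · ln(1 − (4/3)·0.153846) = −0.75 · ln(0.794872) = −0.75 · (-0.229574) = 0.1722.

0.1722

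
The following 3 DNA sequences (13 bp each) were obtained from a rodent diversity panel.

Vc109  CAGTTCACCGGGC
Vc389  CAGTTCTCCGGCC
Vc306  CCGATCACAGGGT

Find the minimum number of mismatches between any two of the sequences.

Pairwise Hamming distances:
  Vc109 vs Vc389: 2
  Vc109 vs Vc306: 4
  Vc389 vs Vc306: 6
The smallest is 2, between Vc109 and Vc389.

2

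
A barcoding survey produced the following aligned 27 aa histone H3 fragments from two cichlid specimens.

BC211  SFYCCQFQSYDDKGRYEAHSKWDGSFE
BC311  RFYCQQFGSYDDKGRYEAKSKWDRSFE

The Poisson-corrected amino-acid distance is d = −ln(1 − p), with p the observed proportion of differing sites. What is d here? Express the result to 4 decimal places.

Mismatches occur at site 1 (S/R), site 5 (C/Q), site 8 (Q/G), site 19 (H/K), site 24 (G/R).
p = 5/27 = 0.185185.
d = −ln(1 − 0.185185) = −ln(0.814815) = 0.2048.

0.2048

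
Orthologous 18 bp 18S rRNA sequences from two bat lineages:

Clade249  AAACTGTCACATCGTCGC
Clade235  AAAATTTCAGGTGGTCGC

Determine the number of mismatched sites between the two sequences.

Mismatches occur at site 4 (C/A), site 6 (G/T), site 10 (C/G), site 11 (A/G), site 13 (C/G).
That gives 5 mismatches out of 18 aligned sites, so the Hamming distance is 5.

5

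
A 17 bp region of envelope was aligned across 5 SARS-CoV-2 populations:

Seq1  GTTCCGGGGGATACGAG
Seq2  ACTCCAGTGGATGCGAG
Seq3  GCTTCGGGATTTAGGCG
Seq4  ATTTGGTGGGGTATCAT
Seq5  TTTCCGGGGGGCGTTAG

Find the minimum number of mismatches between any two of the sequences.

5

Pairwise Hamming distances:
  Seq1 vs Seq2: 5
  Seq1 vs Seq3: 7
  Seq1 vs Seq4: 8
  Seq1 vs Seq5: 6
  Seq2 vs Seq3: 10
  Seq2 vs Seq4: 11
  Seq2 vs Seq5: 8
  Seq3 vs Seq4: 11
  Seq3 vs Seq5: 11
  Seq4 vs Seq5: 8
The smallest is 5, between Seq1 and Seq2.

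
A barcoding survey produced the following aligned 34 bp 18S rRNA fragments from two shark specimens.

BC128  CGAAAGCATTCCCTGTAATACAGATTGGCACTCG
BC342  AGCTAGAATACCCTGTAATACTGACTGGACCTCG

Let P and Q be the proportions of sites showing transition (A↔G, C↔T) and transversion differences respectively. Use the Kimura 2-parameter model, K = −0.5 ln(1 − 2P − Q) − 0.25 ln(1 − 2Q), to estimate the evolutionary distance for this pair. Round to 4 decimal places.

0.3332

Differing sites — 1:C/A (Tv); 3:A/C (Tv); 4:A/T (Tv); 7:C/A (Tv); 10:T/A (Tv); 22:A/T (Tv); 25:T/C (Ti); 29:C/A (Tv); 30:A/C (Tv).
Of the 9 differences, 1 transition and 8 transversions over 34 sites: P = 1/34 = 0.029412, Q = 8/34 = 0.235294.
d = −0.5·ln(0.705882) − 0.25·ln(0.529412) = −0.5·(-0.348307) − 0.25·(-0.635988) = 0.3332.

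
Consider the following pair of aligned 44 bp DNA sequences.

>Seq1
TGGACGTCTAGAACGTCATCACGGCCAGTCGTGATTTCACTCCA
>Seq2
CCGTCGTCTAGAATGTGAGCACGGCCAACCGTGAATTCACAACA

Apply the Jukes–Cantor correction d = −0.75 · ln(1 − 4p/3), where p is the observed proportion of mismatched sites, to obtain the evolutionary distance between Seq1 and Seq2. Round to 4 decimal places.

Mismatches occur at site 1 (T/C), site 2 (G/C), site 4 (A/T), site 14 (C/T), site 17 (C/G), site 19 (T/G), site 28 (G/A), site 29 (T/C), site 35 (T/A), site 41 (T/A), site 42 (C/A).
p = 11/44 = 0.250000.
d = −0.75 · ln(1 − (4/3)·0.250000) = −0.75 · ln(0.666667) = −0.75 · (-0.405465) = 0.3041.

0.3041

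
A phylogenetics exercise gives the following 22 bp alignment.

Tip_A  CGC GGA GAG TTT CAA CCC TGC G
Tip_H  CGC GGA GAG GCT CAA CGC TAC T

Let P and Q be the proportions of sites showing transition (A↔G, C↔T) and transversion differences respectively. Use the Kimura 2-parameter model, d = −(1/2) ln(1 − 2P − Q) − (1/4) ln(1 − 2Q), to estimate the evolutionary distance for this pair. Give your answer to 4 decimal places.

Mismatches occur at site 10 (T↔G, transversion), site 11 (T↔C, transition), site 17 (C↔G, transversion), site 20 (G↔A, transition), site 22 (G↔T, transversion).
Of the 5 differences, 2 transitions and 3 transversions over 22 sites: P = 2/22 = 0.090909, Q = 3/22 = 0.136364.
d = −0.5·ln(0.681818) − 0.25·ln(0.727272) = −0.5·(-0.382993) − 0.25·(-0.318455) = 0.2711.

0.2711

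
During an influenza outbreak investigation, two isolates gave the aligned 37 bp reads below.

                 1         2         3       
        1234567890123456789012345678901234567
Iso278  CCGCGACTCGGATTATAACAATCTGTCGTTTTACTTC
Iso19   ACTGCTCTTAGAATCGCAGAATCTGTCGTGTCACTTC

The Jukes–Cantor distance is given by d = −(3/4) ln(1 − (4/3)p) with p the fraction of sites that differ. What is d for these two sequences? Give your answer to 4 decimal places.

The sequences differ at positions 1 (C/A), 3 (G/T), 4 (C/G), 5 (G/C), 6 (A/T), 9 (C/T), 10 (G/A), 13 (T/A), 15 (A/C), 16 (T/G), 17 (A/C), 19 (C/G), 30 (T/G), 32 (T/C).
p = 14/37 = 0.378378.
d = −0.75 · ln(1 − (4/3)·0.378378) = −0.75 · ln(0.495496) = −0.75 · (-0.702196) = 0.5266.

0.5266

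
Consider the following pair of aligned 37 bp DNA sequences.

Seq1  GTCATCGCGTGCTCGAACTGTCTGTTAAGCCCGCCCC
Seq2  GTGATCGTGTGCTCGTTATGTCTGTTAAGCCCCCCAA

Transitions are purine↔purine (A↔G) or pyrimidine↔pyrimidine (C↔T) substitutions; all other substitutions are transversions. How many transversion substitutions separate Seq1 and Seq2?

7

Differing sites — 3:C/G (Tv); 8:C/T (Ti); 16:A/T (Tv); 17:A/T (Tv); 18:C/A (Tv); 33:G/C (Tv); 36:C/A (Tv); 37:C/A (Tv).
Of the 8 differences, 1 transition and 7 transversions, so the answer is 7.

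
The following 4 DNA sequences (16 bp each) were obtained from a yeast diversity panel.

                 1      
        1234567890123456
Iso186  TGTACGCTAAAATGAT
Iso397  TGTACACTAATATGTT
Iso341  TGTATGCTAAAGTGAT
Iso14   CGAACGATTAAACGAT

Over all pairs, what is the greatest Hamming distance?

8

Pairwise Hamming distances:
  Iso186 vs Iso397: 3
  Iso186 vs Iso341: 2
  Iso186 vs Iso14: 5
  Iso397 vs Iso341: 5
  Iso397 vs Iso14: 8
  Iso341 vs Iso14: 7
The largest is 8, between Iso397 and Iso14.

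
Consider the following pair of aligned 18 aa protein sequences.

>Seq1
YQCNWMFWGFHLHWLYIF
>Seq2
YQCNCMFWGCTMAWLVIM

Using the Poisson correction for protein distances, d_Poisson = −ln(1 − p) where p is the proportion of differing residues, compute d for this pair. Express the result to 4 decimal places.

0.4925

Differing sites — 5:W/C; 10:F/C; 11:H/T; 12:L/M; 13:H/A; 16:Y/V; 18:F/M.
p = 7/18 = 0.388889.
d = −ln(1 − 0.388889) = −ln(0.611111) = 0.4925.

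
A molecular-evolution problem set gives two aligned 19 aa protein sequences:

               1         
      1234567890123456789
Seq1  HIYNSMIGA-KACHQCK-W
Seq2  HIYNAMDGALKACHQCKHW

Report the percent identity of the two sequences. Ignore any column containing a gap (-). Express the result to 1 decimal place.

Excluding the 2 gap columns leaves 17 comparable sites.
Mismatches occur at site 5 (S↔A), site 7 (I↔D).
15 of the 17 comparable sites match, so the percent identity is 15/17 × 100 = 88.2%.

88.2%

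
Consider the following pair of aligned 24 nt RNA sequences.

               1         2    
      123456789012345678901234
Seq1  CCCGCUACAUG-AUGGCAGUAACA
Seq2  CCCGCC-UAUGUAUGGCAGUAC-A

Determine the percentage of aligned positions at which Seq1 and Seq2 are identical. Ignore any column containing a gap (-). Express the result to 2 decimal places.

Excluding the 3 gap columns leaves 21 comparable sites.
Mismatches occur at site 6 (U↔C), site 8 (C↔U), site 22 (A↔C).
18 of the 21 comparable sites match, so the percent identity is 18/21 × 100 = 85.71%.

85.71%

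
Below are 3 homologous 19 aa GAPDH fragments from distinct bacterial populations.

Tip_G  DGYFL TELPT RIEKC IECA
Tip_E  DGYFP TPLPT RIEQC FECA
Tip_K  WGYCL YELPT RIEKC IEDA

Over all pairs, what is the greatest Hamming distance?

8

Pairwise Hamming distances:
  Tip_G vs Tip_E: 4
  Tip_G vs Tip_K: 4
  Tip_E vs Tip_K: 8
The largest is 8, between Tip_E and Tip_K.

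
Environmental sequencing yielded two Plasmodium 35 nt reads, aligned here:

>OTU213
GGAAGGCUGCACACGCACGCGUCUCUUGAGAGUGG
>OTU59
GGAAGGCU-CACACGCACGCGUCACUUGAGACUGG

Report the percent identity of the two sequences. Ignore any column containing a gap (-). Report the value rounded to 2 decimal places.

94.12%

Excluding the 1 gap column leaves 34 comparable sites.
The sequences differ at positions 24 (U/A), 32 (G/C).
32 of the 34 comparable sites match, so the percent identity is 32/34 × 100 = 94.12%.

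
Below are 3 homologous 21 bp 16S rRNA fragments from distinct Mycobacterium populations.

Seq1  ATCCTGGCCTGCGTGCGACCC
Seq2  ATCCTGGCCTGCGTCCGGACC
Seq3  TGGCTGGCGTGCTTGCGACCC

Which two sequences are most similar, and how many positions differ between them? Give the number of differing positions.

3

Pairwise Hamming distances:
  Seq1 vs Seq2: 3
  Seq1 vs Seq3: 5
  Seq2 vs Seq3: 8
The smallest is 3, between Seq1 and Seq2.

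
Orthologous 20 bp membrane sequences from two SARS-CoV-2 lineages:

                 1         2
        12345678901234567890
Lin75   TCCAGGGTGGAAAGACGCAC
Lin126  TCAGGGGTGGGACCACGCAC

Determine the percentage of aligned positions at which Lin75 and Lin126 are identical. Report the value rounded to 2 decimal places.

75.00%

Differing sites — 3:C/A; 4:A/G; 11:A/G; 13:A/C; 14:G/C.
15 of the 20 sites match, so the percent identity is 15/20 × 100 = 75.00%.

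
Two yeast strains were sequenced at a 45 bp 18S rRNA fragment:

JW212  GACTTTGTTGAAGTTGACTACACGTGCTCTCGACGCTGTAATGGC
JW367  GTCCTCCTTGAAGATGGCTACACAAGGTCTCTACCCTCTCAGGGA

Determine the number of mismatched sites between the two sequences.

Differing sites — 2:A/T; 4:T/C; 6:T/C; 7:G/C; 14:T/A; 17:A/G; 24:G/A; 25:T/A; 27:C/G; 32:G/T; 35:G/C; 38:G/C; 40:A/C; 42:T/G; 45:C/A.
That gives 15 mismatches out of 45 aligned sites, so the Hamming distance is 15.

15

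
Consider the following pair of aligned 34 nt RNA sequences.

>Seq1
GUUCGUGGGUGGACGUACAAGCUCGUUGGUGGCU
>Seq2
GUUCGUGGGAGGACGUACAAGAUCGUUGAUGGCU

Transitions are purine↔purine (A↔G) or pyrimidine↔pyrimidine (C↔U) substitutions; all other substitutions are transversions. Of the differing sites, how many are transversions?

2

Differing sites — 10:U/A (Tv); 22:C/A (Tv); 29:G/A (Ti).
Of the 3 differences, 1 transition and 2 transversions, so the answer is 2.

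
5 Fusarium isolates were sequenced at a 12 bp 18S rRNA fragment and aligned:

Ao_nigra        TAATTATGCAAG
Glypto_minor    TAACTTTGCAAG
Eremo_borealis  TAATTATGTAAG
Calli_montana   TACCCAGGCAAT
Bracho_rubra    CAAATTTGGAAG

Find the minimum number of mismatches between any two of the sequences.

1

Pairwise Hamming distances:
  Ao_nigra vs Glypto_minor: 2
  Ao_nigra vs Eremo_borealis: 1
  Ao_nigra vs Calli_montana: 5
  Ao_nigra vs Bracho_rubra: 4
  Glypto_minor vs Eremo_borealis: 3
  Glypto_minor vs Calli_montana: 5
  Glypto_minor vs Bracho_rubra: 3
  Eremo_borealis vs Calli_montana: 6
  Eremo_borealis vs Bracho_rubra: 4
  Calli_montana vs Bracho_rubra: 8
The smallest is 1, between Ao_nigra and Eremo_borealis.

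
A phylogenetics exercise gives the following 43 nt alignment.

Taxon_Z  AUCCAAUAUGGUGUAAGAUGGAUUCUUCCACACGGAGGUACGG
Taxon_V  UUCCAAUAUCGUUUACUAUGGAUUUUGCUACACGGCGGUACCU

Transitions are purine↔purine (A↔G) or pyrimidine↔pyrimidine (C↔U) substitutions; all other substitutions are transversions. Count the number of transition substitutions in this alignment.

Mismatches occur at site 1 (A↔U, transversion), site 10 (G↔C, transversion), site 13 (G↔U, transversion), site 16 (A↔C, transversion), site 17 (G↔U, transversion), site 25 (C↔U, transition), site 27 (U↔G, transversion), site 29 (C↔U, transition), site 36 (A↔C, transversion), site 42 (G↔C, transversion), site 43 (G↔U, transversion).
Of the 11 differences, 2 transitions and 9 transversions, so the answer is 2.

2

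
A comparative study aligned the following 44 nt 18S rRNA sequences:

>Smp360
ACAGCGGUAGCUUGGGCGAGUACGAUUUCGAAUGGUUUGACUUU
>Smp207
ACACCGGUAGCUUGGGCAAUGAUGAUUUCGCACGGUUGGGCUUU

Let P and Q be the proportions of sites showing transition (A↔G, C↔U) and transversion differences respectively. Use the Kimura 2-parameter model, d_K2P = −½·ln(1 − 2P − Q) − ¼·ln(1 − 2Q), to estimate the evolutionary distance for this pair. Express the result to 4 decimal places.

0.2396

The sequences differ at positions 4 (G/C, transversion), 18 (G/A, transition), 20 (G/U, transversion), 21 (U/G, transversion), 23 (C/U, transition), 31 (A/C, transversion), 33 (U/C, transition), 38 (U/G, transversion), 40 (A/G, transition).
Of the 9 differences, 4 transitions and 5 transversions over 44 sites: P = 4/44 = 0.090909, Q = 5/44 = 0.113636.
d = −0.5·ln(0.704546) − 0.25·ln(0.772728) = −0.5·(-0.350202) − 0.25·(-0.257828) = 0.2396.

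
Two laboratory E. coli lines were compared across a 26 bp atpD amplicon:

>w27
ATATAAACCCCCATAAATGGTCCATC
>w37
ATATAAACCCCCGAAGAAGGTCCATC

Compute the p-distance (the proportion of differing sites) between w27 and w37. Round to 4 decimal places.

0.1538

Differing sites — 13:A/G; 14:T/A; 16:A/G; 18:T/A.
There are 4 differences over 26 sites, so p = 4/26 = 0.1538.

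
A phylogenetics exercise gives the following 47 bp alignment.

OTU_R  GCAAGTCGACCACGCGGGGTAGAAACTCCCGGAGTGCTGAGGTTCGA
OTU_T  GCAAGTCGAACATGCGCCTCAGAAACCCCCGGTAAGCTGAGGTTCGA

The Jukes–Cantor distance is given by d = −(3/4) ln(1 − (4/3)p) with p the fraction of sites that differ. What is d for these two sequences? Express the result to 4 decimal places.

Mismatches occur at site 10 (C→A), site 13 (C→T), site 17 (G→C), site 18 (G→C), site 19 (G→T), site 20 (T→C), site 27 (T→C), site 33 (A→T), site 34 (G→A), site 35 (T→A).
p = 10/47 = 0.212766.
d = −0.75 · ln(1 − (4/3)·0.212766) = −0.75 · ln(0.716312) = −0.75 · (-0.333639) = 0.2502.

0.2502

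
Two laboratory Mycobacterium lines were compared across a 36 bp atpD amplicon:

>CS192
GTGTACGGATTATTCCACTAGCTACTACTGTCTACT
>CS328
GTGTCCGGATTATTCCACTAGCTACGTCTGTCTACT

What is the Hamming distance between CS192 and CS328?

3

The sequences differ at positions 5 (A/C), 26 (T/G), 27 (A/T).
That gives 3 mismatches out of 36 aligned sites, so the Hamming distance is 3.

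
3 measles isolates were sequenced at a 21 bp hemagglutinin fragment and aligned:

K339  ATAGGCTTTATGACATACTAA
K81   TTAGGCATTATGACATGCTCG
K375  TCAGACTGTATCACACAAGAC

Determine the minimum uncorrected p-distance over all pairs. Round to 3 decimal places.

Pairwise Hamming distances:
  K339 vs K81: 5
  K339 vs K375: 9
  K81 vs K375: 11
The smallest is 5 mismatches, between K339 and K81; p = 5/21 = 0.238.

0.238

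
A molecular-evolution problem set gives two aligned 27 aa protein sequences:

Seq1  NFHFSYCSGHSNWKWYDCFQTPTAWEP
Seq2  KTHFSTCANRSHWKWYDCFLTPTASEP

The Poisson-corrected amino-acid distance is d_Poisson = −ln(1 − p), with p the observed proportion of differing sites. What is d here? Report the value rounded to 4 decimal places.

0.4055

The sequences differ at positions 1 (N/K), 2 (F/T), 6 (Y/T), 8 (S/A), 9 (G/N), 10 (H/R), 12 (N/H), 20 (Q/L), 25 (W/S).
p = 9/27 = 0.333333.
d = −ln(1 − 0.333333) = −ln(0.666667) = 0.4055.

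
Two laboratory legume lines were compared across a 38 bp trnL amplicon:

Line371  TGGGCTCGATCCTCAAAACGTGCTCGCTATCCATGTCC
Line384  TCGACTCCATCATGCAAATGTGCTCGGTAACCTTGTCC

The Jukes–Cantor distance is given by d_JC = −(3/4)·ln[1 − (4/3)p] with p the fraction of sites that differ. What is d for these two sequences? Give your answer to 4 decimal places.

The sequences differ at positions 2 (G/C), 4 (G/A), 8 (G/C), 12 (C/A), 14 (C/G), 15 (A/C), 19 (C/T), 27 (C/G), 30 (T/A), 33 (A/T).
p = 10/38 = 0.263158.
d = −0.75 · ln(1 − (4/3)·0.263158) = −0.75 · ln(0.649123) = −0.75 · (-0.432133) = 0.3241.

0.3241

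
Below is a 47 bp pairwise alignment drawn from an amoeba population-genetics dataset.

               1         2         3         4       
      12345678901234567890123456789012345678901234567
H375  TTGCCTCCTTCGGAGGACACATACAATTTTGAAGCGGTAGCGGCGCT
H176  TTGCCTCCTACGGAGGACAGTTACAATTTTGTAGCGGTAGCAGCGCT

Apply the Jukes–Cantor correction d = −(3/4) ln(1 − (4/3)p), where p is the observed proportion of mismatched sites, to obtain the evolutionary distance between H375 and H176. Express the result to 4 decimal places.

Mismatches occur at site 10 (T/A), site 20 (C/G), site 21 (A/T), site 32 (A/T), site 42 (G/A).
p = 5/47 = 0.106383.
d = −0.75 · ln(1 − (4/3)·0.106383) = −0.75 · ln(0.858156) = −0.75 · (-0.152969) = 0.1147.

0.1147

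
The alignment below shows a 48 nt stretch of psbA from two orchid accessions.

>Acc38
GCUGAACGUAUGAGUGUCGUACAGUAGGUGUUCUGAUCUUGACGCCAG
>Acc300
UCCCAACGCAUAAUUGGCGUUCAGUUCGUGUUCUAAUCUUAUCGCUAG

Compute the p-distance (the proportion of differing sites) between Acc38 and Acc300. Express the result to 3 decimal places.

Differing sites — 1:G/U; 3:U/C; 4:G/C; 9:U/C; 12:G/A; 14:G/U; 17:U/G; 21:A/U; 26:A/U; 27:G/C; 35:G/A; 41:G/A; 42:A/U; 46:C/U.
There are 14 differences over 48 sites, so p = 14/48 = 0.292.

0.292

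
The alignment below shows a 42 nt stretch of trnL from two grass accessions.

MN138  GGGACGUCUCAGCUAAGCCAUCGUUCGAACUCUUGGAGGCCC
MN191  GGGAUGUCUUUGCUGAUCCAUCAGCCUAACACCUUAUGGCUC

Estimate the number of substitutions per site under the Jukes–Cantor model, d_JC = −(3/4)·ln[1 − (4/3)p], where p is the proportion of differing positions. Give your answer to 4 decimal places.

The sequences differ at positions 5 (C/U), 10 (C/U), 11 (A/U), 15 (A/G), 17 (G/U), 23 (G/A), 24 (U/G), 25 (U/C), 27 (G/U), 31 (U/A), 33 (U/C), 35 (G/U), 36 (G/A), 37 (A/U), 41 (C/U).
p = 15/42 = 0.357143.
d = −0.75 · ln(1 − (4/3)·0.357143) = −0.75 · ln(0.523809) = −0.75 · (-0.646628) = 0.4850.

0.4850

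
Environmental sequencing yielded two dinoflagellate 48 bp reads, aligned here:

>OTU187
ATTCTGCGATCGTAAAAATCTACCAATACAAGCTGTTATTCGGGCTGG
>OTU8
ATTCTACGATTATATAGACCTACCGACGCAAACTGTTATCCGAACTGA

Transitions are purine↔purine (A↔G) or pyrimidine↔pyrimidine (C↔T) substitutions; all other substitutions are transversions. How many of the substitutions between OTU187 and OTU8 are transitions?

The sequences differ at positions 6 (G/A, transition), 11 (C/T, transition), 12 (G/A, transition), 15 (A/T, transversion), 17 (A/G, transition), 19 (T/C, transition), 25 (A/G, transition), 27 (T/C, transition), 28 (A/G, transition), 32 (G/A, transition), 40 (T/C, transition), 43 (G/A, transition), 44 (G/A, transition), 48 (G/A, transition).
Of the 14 differences, 13 transitions and 1 transversion, so the answer is 13.

13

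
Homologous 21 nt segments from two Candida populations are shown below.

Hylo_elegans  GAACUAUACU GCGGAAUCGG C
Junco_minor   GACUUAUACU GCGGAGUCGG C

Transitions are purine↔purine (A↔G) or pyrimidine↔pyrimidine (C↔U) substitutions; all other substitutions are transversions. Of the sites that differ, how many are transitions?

Mismatches occur at site 3 (A↔C, transversion), site 4 (C↔U, transition), site 16 (A↔G, transition).
Of the 3 differences, 2 transitions and 1 transversion, so the answer is 2.

2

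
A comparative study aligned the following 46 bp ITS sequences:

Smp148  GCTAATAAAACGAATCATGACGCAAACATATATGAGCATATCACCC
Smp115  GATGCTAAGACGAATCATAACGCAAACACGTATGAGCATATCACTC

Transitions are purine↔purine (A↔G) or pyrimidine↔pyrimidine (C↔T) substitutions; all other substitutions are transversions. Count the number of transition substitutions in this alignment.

The sequences differ at positions 2 (C/A, transversion), 4 (A/G, transition), 5 (A/C, transversion), 9 (A/G, transition), 19 (G/A, transition), 29 (T/C, transition), 30 (A/G, transition), 45 (C/T, transition).
Of the 8 differences, 6 transitions and 2 transversions, so the answer is 6.

6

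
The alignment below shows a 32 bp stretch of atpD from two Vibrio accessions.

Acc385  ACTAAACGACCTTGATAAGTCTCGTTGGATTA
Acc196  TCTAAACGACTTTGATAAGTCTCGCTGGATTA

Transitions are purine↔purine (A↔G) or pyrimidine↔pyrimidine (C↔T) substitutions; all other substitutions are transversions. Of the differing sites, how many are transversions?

1

Mismatches occur at site 1 (A/T, transversion), site 11 (C/T, transition), site 25 (T/C, transition).
Of the 3 differences, 2 transitions and 1 transversion, so the answer is 1.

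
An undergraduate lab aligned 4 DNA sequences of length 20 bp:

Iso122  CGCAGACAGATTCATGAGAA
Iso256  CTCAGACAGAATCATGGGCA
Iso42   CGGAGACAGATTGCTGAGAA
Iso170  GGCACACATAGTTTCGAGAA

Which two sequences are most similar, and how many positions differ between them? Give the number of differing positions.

3

Pairwise Hamming distances:
  Iso122 vs Iso256: 4
  Iso122 vs Iso42: 3
  Iso122 vs Iso170: 7
  Iso256 vs Iso42: 7
  Iso256 vs Iso170: 10
  Iso42 vs Iso170: 8
The smallest is 3, between Iso122 and Iso42.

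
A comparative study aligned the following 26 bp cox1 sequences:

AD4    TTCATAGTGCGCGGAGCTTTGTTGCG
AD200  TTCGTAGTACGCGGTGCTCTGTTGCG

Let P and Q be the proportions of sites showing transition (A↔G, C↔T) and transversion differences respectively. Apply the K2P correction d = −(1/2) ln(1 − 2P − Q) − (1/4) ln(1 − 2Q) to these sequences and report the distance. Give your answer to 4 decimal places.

0.1768

Differing sites — 4:A/G (Ti); 9:G/A (Ti); 15:A/T (Tv); 19:T/C (Ti).
Of the 4 differences, 3 transitions and 1 transversion over 26 sites: P = 3/26 = 0.115385, Q = 1/26 = 0.038462.
d = −0.5·ln(0.730768) − 0.25·ln(0.923076) = −0.5·(-0.313659) − 0.25·(-0.080044) = 0.1768.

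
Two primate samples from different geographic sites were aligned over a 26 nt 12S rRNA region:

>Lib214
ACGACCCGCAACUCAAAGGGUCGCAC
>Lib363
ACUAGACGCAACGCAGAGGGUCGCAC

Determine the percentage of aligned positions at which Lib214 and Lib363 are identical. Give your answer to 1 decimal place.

Mismatches occur at site 3 (G↔U), site 5 (C↔G), site 6 (C↔A), site 13 (U↔G), site 16 (A↔G).
21 of the 26 sites match, so the percent identity is 21/26 × 100 = 80.8%.

80.8%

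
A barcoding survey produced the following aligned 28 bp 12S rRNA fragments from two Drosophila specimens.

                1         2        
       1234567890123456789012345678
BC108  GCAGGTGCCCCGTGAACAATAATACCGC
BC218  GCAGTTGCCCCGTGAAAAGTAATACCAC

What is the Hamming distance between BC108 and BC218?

4

Mismatches occur at site 5 (G↔T), site 17 (C↔A), site 19 (A↔G), site 27 (G↔A).
That gives 4 mismatches out of 28 aligned sites, so the Hamming distance is 4.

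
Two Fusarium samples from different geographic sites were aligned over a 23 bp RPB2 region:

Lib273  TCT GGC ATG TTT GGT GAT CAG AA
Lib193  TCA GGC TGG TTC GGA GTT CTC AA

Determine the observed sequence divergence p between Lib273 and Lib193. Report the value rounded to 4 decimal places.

Differing sites — 3:T/A; 7:A/T; 8:T/G; 12:T/C; 15:T/A; 17:A/T; 20:A/T; 21:G/C.
There are 8 differences over 23 sites, so p = 8/23 = 0.3478.

0.3478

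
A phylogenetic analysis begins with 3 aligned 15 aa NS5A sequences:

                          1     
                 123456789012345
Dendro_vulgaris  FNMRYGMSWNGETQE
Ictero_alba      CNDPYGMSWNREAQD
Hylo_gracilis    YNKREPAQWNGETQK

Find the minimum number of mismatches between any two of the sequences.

6

Pairwise Hamming distances:
  Dendro_vulgaris vs Ictero_alba: 6
  Dendro_vulgaris vs Hylo_gracilis: 7
  Ictero_alba vs Hylo_gracilis: 10
The smallest is 6, between Dendro_vulgaris and Ictero_alba.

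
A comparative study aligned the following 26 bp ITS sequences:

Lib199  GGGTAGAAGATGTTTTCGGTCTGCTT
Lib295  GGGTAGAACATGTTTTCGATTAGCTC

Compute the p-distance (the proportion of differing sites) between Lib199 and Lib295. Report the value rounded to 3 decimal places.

Differing sites — 9:G/C; 19:G/A; 21:C/T; 22:T/A; 26:T/C.
There are 5 differences over 26 sites, so p = 5/26 = 0.192.

0.192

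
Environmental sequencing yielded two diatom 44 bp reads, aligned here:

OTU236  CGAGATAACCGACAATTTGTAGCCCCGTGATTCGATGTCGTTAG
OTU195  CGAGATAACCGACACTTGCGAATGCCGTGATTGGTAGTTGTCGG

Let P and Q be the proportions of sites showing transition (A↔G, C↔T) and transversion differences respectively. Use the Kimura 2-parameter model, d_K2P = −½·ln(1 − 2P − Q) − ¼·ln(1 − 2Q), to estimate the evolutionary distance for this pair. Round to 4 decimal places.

0.3760

Differing sites — 15:A/C (Tv); 18:T/G (Tv); 19:G/C (Tv); 20:T/G (Tv); 22:G/A (Ti); 23:C/T (Ti); 24:C/G (Tv); 33:C/G (Tv); 35:A/T (Tv); 36:T/A (Tv); 39:C/T (Ti); 42:T/C (Ti); 43:A/G (Ti).
Of the 13 differences, 5 transitions and 8 transversions over 44 sites: P = 5/44 = 0.113636, Q = 8/44 = 0.181818.
d = −0.5·ln(0.590910) − 0.25·ln(0.636364) = −0.5·(-0.526092) − 0.25·(-0.451985) = 0.3760.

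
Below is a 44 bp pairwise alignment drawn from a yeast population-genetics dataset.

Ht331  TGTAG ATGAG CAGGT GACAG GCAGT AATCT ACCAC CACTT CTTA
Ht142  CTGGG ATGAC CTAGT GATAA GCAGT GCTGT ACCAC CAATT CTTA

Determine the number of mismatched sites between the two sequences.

13

Differing sites — 1:T/C; 2:G/T; 3:T/G; 4:A/G; 10:G/C; 12:A/T; 13:G/A; 18:C/T; 20:G/A; 26:A/G; 27:A/C; 29:C/G; 38:C/A.
That gives 13 mismatches out of 44 aligned sites, so the Hamming distance is 13.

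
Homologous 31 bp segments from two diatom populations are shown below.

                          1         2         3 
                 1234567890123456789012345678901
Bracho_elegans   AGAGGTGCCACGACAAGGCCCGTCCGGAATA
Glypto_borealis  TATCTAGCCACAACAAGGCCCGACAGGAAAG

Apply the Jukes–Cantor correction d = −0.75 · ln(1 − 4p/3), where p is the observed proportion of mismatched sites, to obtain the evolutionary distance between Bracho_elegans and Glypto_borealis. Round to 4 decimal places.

0.4806

Mismatches occur at site 1 (A↔T), site 2 (G↔A), site 3 (A↔T), site 4 (G↔C), site 5 (G↔T), site 6 (T↔A), site 12 (G↔A), site 23 (T↔A), site 25 (C↔A), site 30 (T↔A), site 31 (A↔G).
p = 11/31 = 0.354839.
d = −0.75 · ln(1 − (4/3)·0.354839) = −0.75 · ln(0.526881) = −0.75 · (-0.640781) = 0.4806.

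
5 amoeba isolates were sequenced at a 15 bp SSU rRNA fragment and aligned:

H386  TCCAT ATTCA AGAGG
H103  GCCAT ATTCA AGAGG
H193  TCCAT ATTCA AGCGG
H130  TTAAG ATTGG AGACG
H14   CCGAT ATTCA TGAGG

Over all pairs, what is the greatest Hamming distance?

8

Pairwise Hamming distances:
  H386 vs H103: 1
  H386 vs H193: 1
  H386 vs H130: 6
  H386 vs H14: 3
  H103 vs H193: 2
  H103 vs H130: 7
  H103 vs H14: 3
  H193 vs H130: 7
  H193 vs H14: 4
  H130 vs H14: 8
The largest is 8, between H130 and H14.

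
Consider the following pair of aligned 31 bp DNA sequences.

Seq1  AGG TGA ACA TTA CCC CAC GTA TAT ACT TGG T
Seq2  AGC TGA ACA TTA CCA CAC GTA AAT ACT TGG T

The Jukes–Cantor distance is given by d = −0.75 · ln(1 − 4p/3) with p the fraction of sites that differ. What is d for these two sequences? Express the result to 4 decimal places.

Differing sites — 3:G/C; 15:C/A; 22:T/A.
p = 3/31 = 0.096774.
d = −0.75 · ln(1 − (4/3)·0.096774) = −0.75 · ln(0.870968) = −0.75 · (-0.138150) = 0.1036.

0.1036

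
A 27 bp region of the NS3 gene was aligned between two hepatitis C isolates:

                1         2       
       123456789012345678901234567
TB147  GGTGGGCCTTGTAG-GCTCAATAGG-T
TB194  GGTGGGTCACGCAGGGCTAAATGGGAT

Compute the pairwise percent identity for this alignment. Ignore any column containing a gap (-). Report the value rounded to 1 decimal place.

76.0%

Excluding the 2 gap columns leaves 25 comparable sites.
Mismatches occur at site 7 (C/T), site 9 (T/A), site 10 (T/C), site 12 (T/C), site 19 (C/A), site 23 (A/G).
19 of the 25 comparable sites match, so the percent identity is 19/25 × 100 = 76.0%.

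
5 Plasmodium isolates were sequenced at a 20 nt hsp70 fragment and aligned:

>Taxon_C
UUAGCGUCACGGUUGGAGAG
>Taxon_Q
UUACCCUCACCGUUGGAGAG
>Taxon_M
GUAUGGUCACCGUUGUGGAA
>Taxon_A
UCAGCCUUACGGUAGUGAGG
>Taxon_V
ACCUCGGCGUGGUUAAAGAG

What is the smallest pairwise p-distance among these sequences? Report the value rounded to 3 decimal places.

0.150

Pairwise Hamming distances:
  Taxon_C vs Taxon_Q: 3
  Taxon_C vs Taxon_M: 7
  Taxon_C vs Taxon_A: 8
  Taxon_C vs Taxon_V: 9
  Taxon_Q vs Taxon_M: 7
  Taxon_Q vs Taxon_A: 9
  Taxon_Q vs Taxon_V: 11
  Taxon_M vs Taxon_A: 11
  Taxon_M vs Taxon_V: 12
  Taxon_A vs Taxon_V: 14
The smallest is 3 mismatches, between Taxon_C and Taxon_Q; p = 3/20 = 0.150.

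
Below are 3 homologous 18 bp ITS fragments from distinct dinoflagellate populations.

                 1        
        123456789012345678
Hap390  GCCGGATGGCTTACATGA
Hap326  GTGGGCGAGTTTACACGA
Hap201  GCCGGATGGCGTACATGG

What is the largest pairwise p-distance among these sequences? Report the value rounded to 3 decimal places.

0.500

Pairwise Hamming distances:
  Hap390 vs Hap326: 7
  Hap390 vs Hap201: 2
  Hap326 vs Hap201: 9
The largest is 9 mismatches, between Hap326 and Hap201; p = 9/18 = 0.500.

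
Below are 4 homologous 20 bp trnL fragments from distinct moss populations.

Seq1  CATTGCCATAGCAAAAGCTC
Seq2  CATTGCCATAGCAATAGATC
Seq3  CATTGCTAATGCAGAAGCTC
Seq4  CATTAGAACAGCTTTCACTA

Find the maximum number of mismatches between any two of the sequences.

Pairwise Hamming distances:
  Seq1 vs Seq2: 2
  Seq1 vs Seq3: 4
  Seq1 vs Seq4: 10
  Seq2 vs Seq3: 6
  Seq2 vs Seq4: 10
  Seq3 vs Seq4: 11
The largest is 11, between Seq3 and Seq4.

11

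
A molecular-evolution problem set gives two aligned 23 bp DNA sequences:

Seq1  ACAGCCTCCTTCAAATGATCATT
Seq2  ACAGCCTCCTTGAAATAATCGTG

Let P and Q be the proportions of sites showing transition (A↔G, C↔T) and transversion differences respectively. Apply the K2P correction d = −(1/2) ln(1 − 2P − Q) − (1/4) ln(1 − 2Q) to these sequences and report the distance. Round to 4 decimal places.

0.1989

The sequences differ at positions 12 (C/G, transversion), 17 (G/A, transition), 21 (A/G, transition), 23 (T/G, transversion).
Of the 4 differences, 2 transitions and 2 transversions over 23 sites: P = 2/23 = 0.086957, Q = 2/23 = 0.086957.
d = −0.5·ln(0.739129) − 0.25·ln(0.826086) = −0.5·(-0.302283) − 0.25·(-0.191056) = 0.1989.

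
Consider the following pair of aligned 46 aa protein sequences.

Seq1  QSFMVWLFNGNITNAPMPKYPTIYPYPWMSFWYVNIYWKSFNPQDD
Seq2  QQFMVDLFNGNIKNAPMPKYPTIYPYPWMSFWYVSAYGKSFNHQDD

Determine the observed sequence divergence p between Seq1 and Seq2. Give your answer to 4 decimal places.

0.1522

Mismatches occur at site 2 (S→Q), site 6 (W→D), site 13 (T→K), site 35 (N→S), site 36 (I→A), site 38 (W→G), site 43 (P→H).
There are 7 differences over 46 sites, so p = 7/46 = 0.1522.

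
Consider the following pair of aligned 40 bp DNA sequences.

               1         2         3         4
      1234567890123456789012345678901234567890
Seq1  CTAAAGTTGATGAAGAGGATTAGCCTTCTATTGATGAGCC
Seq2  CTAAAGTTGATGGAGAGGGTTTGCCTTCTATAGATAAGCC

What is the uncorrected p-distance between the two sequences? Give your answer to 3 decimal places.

Differing sites — 13:A/G; 19:A/G; 22:A/T; 32:T/A; 36:G/A.
There are 5 differences over 40 sites, so p = 5/40 = 0.125.

0.125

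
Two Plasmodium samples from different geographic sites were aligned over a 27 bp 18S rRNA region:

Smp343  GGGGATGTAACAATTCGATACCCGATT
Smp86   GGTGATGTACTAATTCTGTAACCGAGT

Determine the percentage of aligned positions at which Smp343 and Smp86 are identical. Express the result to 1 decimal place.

74.1%

The sequences differ at positions 3 (G/T), 10 (A/C), 11 (C/T), 17 (G/T), 18 (A/G), 21 (C/A), 26 (T/G).
20 of the 27 sites match, so the percent identity is 20/27 × 100 = 74.1%.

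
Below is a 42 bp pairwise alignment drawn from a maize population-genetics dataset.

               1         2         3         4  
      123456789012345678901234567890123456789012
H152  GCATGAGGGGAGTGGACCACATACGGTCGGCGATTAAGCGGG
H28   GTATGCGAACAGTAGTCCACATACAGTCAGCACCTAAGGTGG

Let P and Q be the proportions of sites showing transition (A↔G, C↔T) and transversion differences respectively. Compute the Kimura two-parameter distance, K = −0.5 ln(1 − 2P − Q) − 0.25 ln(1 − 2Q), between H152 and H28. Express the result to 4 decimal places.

Mismatches occur at site 2 (C→T, transition), site 6 (A→C, transversion), site 8 (G→A, transition), site 9 (G→A, transition), site 10 (G→C, transversion), site 14 (G→A, transition), site 16 (A→T, transversion), site 25 (G→A, transition), site 29 (G→A, transition), site 32 (G→A, transition), site 33 (A→C, transversion), site 34 (T→C, transition), site 39 (C→G, transversion), site 40 (G→T, transversion).
Of the 14 differences, 8 transitions and 6 transversions over 42 sites: P = 8/42 = 0.190476, Q = 6/42 = 0.142857.
d = −0.5·ln(0.476191) − 0.25·ln(0.714286) = −0.5·(-0.741936) − 0.25·(-0.336472) = 0.4551.

0.4551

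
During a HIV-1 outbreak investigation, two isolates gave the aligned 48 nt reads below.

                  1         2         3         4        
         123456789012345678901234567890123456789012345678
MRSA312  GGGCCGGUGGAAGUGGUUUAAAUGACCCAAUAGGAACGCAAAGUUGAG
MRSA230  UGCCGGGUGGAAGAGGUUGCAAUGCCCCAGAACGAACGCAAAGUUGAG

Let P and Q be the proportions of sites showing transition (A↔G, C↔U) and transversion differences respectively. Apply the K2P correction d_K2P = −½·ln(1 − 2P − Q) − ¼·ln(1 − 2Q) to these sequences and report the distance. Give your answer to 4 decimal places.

0.2476

The sequences differ at positions 1 (G/U, transversion), 3 (G/C, transversion), 5 (C/G, transversion), 14 (U/A, transversion), 19 (U/G, transversion), 20 (A/C, transversion), 25 (A/C, transversion), 30 (A/G, transition), 31 (U/A, transversion), 33 (G/C, transversion).
Of the 10 differences, 1 transition and 9 transversions over 48 sites: P = 1/48 = 0.020833, Q = 9/48 = 0.187500.
d = −0.5·ln(0.770834) − 0.25·ln(0.625000) = −0.5·(-0.260282) − 0.25·(-0.470004) = 0.2476.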